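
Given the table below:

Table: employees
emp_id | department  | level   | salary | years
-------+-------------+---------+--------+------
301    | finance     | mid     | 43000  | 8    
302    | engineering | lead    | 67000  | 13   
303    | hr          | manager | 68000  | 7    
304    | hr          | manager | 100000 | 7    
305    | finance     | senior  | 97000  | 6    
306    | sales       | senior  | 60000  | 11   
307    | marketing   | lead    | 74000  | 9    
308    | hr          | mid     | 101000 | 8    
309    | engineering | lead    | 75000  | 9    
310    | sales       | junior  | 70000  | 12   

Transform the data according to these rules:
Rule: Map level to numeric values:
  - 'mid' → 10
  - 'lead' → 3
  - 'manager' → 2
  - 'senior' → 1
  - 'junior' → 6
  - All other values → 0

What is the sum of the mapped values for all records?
41

Step 1: Apply mapping to each record
Step 2: Count by status:
  'mid': 2 records × 10 = 20
  'lead': 3 records × 3 = 9
  'manager': 2 records × 2 = 4
  'senior': 2 records × 1 = 2
  'junior': 1 records × 6 = 6
Step 3: Sum all mapped values = 41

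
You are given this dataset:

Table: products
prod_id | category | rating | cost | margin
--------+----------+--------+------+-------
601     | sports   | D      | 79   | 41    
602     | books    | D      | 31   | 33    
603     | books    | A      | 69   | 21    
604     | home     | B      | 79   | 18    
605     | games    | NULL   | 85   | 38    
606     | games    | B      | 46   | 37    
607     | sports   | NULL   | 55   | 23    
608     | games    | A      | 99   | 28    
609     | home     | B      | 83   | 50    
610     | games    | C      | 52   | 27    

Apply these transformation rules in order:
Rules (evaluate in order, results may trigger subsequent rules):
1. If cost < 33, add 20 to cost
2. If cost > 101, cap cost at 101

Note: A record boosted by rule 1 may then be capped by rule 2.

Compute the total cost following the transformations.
698

Step 1: Apply rule 1 to records with cost < 33
  - 1 records get bonus of 20
  - Of these, 0 records then exceed 101 and get capped
Step 2: Apply rule 2 to records with cost > 101
  - 0 records (original) are capped
Step 3: Calculate final sum = 698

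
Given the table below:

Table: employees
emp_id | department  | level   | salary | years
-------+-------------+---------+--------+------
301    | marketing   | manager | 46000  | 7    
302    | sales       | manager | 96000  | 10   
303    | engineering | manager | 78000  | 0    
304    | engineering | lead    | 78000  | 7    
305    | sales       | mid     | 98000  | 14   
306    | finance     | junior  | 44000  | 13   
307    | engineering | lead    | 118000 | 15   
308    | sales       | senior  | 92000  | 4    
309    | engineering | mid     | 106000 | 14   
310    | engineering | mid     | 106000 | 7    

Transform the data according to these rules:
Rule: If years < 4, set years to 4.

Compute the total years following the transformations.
95

Step 1: 1 records have years < 4
Step 2: These records originally summed to 0
Step 3: After setting to minimum: 1 × 4 = 4
Step 4: Unaffected records sum: 91
Step 5: Final sum = 4 + 91 = 95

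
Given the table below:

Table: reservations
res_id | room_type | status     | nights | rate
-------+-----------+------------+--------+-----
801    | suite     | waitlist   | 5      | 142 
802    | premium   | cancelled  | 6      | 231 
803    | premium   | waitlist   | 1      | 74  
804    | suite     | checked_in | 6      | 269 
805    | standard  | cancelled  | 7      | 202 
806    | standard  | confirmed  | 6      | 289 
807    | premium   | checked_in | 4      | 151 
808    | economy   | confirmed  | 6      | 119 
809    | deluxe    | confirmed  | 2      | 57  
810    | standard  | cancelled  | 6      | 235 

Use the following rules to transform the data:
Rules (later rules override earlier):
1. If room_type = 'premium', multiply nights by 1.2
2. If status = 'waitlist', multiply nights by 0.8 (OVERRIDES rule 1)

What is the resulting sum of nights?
49.8

Step 1: Rule 2 takes priority for records with status = 'waitlist'
  - 2 records: 6 × 0.8 = 4.8
Step 2: Rule 1 applies to remaining records with room_type = 'premium'
  - 2 records: 10 × 1.2 = 12.0
Step 3: Other records unchanged: 33
Step 4: Final sum = 4.8 + 12.0 + 33 = 49.8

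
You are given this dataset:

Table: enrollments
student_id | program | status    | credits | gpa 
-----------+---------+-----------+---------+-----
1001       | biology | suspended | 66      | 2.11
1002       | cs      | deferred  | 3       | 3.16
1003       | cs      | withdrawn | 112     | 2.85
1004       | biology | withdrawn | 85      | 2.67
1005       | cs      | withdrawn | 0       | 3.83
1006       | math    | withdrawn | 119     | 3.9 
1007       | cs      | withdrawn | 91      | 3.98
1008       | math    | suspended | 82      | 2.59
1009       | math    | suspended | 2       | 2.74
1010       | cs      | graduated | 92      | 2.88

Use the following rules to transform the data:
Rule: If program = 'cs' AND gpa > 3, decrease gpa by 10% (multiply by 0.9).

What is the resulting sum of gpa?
29.61

Step 1: Find records where program = 'cs' AND gpa > 3
Step 2: 3 records match, summing to 10.97
Step 3: After multiplier: 10.97 × 0.9 = 9.87
Step 4: Unaffected records sum: 19.74
Step 5: Final sum = 9.87 + 19.74 = 29.61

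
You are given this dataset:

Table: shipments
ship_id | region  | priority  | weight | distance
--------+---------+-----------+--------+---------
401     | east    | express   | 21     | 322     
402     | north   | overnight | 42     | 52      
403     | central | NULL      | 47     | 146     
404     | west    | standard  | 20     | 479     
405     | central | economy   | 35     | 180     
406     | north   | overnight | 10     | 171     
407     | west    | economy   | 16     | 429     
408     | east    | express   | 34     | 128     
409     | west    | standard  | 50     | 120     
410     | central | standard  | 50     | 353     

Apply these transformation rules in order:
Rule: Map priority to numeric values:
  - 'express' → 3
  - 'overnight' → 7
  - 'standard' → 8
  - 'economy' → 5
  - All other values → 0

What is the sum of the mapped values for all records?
54

Step 1: Apply mapping to each record
Step 2: Count by status:
  'express': 2 records × 3 = 6
  'overnight': 2 records × 7 = 14
  'standard': 3 records × 8 = 24
  'economy': 2 records × 5 = 10
Step 3: Sum all mapped values = 54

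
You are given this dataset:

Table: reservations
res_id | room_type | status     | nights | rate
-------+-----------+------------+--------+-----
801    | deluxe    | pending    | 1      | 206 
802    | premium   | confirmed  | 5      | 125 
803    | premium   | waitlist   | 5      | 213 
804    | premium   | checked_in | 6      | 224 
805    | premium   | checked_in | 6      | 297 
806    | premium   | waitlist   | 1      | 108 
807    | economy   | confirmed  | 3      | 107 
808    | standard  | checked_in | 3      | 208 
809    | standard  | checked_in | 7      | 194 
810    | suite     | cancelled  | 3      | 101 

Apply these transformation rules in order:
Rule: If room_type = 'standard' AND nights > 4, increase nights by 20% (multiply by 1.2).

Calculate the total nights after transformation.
41.4

Step 1: Find records where room_type = 'standard' AND nights > 4
Step 2: 1 records match, summing to 7
Step 3: After multiplier: 7 × 1.2 = 8.4
Step 4: Unaffected records sum: 33
Step 5: Final sum = 8.4 + 33 = 41.4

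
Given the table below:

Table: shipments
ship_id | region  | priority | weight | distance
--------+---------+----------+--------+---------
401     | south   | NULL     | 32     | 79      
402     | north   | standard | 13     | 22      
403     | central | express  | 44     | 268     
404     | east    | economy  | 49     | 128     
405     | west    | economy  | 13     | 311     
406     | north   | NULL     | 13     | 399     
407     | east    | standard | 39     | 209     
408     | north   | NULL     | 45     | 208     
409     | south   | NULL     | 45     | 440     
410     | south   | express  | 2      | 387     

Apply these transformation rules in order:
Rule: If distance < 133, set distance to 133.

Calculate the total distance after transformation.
2621

Step 1: 3 records have distance < 133
Step 2: These records originally summed to 229
Step 3: After setting to minimum: 3 × 133 = 399
Step 4: Unaffected records sum: 2222
Step 5: Final sum = 399 + 2222 = 2621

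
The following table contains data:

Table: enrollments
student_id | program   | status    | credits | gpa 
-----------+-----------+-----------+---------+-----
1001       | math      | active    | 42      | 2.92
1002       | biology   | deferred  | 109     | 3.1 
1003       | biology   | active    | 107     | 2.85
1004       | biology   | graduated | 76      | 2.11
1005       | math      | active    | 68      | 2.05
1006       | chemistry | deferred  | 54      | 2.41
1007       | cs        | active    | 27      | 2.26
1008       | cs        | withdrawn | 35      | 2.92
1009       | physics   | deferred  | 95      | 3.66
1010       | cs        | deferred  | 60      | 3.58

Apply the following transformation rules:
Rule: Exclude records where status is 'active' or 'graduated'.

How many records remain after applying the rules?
5

Step 1: Count records to exclude
  - 4 (active) + 1 (graduated) = 5 records
Step 2: Total records: 10
Step 3: Remaining = 10 - 5 = 5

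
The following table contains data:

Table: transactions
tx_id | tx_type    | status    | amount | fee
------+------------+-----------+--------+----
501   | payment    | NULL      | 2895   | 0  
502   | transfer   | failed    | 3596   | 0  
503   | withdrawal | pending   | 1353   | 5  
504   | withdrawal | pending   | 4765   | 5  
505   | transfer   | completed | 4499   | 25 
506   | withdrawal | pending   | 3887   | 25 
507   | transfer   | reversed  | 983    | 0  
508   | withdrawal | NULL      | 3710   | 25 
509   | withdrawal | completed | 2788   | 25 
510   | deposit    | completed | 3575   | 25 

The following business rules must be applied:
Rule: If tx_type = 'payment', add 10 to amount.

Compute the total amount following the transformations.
32061

Step 1: Count records where tx_type = 'payment': 1
Step 2: Total bonus added: 1 × 10 = 10
Step 3: Original sum of amount: 32051
Step 4: Final sum = 32051 + 10 = 32061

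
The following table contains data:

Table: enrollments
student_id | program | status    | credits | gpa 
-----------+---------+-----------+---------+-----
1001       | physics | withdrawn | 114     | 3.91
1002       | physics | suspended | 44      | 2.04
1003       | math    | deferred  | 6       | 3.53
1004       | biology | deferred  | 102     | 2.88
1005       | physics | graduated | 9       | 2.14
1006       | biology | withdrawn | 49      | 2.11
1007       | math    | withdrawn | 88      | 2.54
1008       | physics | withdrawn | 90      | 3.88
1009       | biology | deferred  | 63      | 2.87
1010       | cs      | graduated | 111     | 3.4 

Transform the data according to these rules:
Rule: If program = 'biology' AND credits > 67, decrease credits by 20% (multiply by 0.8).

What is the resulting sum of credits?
655.6

Step 1: Find records where program = 'biology' AND credits > 67
Step 2: 1 records match, summing to 102
Step 3: After multiplier: 102 × 0.8 = 81.6
Step 4: Unaffected records sum: 574
Step 5: Final sum = 81.6 + 574 = 655.6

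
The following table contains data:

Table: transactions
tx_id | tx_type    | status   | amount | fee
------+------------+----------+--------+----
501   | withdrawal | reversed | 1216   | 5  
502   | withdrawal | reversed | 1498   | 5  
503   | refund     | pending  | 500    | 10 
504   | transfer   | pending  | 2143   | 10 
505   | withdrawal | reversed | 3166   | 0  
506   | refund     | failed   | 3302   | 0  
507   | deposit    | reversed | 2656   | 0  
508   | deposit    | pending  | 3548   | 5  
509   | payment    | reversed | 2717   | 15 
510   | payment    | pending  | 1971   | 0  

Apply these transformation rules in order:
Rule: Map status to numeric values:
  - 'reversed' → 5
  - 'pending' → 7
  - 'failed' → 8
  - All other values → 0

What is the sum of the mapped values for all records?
61

Step 1: Apply mapping to each record
Step 2: Count by status:
  'reversed': 5 records × 5 = 25
  'pending': 4 records × 7 = 28
  'failed': 1 records × 8 = 8
Step 3: Sum all mapped values = 61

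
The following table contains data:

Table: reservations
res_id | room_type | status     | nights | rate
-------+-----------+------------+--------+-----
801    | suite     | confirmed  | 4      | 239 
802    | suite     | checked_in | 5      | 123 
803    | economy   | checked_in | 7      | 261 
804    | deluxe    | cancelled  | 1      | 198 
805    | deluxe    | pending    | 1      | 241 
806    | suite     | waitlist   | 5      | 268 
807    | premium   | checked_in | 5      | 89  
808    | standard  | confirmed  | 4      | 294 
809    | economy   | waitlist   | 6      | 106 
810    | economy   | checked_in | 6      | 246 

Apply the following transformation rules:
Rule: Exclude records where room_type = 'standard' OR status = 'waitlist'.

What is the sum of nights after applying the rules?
29

Step 1: Find records where room_type = 'standard' OR status = 'waitlist'
Step 2: 3 records match, summing to 15
Step 3: Original sum: 44
Step 4: Remaining sum = 44 - 15 = 29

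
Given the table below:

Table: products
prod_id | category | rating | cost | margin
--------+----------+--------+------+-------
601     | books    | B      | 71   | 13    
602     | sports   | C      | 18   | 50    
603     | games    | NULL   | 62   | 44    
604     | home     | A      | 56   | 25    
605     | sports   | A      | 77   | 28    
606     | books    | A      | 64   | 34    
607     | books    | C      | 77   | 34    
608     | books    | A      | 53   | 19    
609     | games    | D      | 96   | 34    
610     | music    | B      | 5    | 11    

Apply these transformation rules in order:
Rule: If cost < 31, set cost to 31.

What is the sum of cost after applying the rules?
618

Step 1: 2 records have cost < 31
Step 2: These records originally summed to 23
Step 3: After setting to minimum: 2 × 31 = 62
Step 4: Unaffected records sum: 556
Step 5: Final sum = 62 + 556 = 618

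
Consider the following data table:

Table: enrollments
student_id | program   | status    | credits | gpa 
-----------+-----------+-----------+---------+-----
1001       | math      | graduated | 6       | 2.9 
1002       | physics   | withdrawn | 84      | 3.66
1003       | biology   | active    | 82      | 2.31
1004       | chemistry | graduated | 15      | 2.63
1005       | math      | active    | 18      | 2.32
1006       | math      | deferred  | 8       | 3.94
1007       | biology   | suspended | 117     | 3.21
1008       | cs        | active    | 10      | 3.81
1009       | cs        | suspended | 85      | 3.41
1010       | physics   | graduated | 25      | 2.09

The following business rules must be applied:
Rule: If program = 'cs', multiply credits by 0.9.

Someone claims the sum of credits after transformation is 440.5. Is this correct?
Yes, the result is correct.

Step 1: Calculate the correct sum after transformation
Step 2: Apply multiplier 0.9 to records where program = 'cs'
Step 3: Correct result = 440.5
Step 4: Claimed result = 440.5
Step 5: 440.5 = 440.5 ✓
Conclusion: The claimed result is correct.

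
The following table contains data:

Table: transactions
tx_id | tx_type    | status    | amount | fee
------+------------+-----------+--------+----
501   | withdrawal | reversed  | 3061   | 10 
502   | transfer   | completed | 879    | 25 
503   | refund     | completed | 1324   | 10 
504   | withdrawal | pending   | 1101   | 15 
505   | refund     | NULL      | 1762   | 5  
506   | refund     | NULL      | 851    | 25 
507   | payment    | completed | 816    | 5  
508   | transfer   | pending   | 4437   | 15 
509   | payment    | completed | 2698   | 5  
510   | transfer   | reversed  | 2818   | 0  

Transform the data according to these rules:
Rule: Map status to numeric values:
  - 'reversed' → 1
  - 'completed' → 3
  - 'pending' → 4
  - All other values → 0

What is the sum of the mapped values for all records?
22

Step 1: Apply mapping to each record
Step 2: Count by status:
  'reversed': 2 records × 1 = 2
  'completed': 4 records × 3 = 12
  'pending': 2 records × 4 = 8
Step 3: Sum all mapped values = 22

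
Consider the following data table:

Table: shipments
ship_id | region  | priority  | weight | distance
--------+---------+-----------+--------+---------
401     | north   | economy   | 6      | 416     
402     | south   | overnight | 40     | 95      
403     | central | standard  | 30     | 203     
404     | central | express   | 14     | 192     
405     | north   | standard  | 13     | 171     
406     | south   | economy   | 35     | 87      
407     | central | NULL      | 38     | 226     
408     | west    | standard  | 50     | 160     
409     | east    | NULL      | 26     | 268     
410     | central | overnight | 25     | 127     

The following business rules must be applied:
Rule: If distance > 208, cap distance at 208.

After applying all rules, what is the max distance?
208

Step 1: Original maximum distance = 416
Step 2: Apply cap at 208
Step 3: 3 records had distance > 208 and were capped
Step 4: Maximum after transformation = 208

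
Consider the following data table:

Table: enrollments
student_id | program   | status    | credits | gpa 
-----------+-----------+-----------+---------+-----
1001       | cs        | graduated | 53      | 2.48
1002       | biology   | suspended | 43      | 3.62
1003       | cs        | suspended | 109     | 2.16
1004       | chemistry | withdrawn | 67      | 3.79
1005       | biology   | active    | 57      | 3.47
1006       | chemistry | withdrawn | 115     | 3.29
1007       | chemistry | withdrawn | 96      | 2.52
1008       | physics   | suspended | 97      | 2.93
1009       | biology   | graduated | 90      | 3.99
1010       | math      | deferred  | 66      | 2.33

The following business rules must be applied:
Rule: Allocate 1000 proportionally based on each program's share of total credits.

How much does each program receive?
biology: 239.6, chemistry: 350.57, cs: 204.29, math: 83.23, physics: 122.32

Step 1: Calculate total credits = 793
Step 2: Calculate each program's proportion:
  biology: 190/793 = 23.96% → 239.6
  chemistry: 278/793 = 35.06% → 350.57
  cs: 162/793 = 20.43% → 204.29
  math: 66/793 = 8.32% → 83.23
  physics: 97/793 = 12.23% → 122.32
Step 3: Verify: sum of allocations ≈ 1000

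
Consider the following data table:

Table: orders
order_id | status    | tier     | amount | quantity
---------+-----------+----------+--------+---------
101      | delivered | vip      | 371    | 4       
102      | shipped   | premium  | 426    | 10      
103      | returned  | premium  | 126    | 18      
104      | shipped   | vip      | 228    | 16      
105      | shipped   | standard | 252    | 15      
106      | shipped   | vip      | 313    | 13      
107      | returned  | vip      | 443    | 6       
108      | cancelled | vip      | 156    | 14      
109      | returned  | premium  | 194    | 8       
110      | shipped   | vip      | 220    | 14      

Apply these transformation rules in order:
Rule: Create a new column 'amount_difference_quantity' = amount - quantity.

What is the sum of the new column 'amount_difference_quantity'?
2611

Step 1: For each record, compute amount - quantity
Example calculations:
  371 - 4 = 367
  426 - 10 = 416
  126 - 18 = 108
  ...
Step 2: Sum all derived values
Step 3: Total = 2611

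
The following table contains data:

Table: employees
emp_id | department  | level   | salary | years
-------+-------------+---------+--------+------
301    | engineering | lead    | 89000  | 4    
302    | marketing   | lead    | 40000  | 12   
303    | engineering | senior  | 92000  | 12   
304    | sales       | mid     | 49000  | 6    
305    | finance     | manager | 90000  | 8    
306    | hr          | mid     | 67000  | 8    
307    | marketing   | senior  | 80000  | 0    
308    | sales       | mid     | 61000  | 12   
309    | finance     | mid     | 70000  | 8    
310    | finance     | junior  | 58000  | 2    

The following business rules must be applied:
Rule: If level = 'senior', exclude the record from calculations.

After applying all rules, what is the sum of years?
60

Step 1: Identify records where level = 'senior'
Step 2: The excluded records sum to 12
Step 3: Original total years = 72
Step 4: Remaining total = 72 - 12 = 60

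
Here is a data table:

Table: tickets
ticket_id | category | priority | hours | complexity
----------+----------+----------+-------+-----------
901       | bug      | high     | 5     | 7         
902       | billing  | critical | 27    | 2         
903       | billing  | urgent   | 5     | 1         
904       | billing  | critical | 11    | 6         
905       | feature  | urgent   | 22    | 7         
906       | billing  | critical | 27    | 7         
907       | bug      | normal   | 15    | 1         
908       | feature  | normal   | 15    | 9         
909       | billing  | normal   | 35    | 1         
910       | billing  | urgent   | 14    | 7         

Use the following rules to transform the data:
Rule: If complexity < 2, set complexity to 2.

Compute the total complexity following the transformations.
51

Step 1: 3 records have complexity < 2
Step 2: These records originally summed to 3
Step 3: After setting to minimum: 3 × 2 = 6
Step 4: Unaffected records sum: 45
Step 5: Final sum = 6 + 45 = 51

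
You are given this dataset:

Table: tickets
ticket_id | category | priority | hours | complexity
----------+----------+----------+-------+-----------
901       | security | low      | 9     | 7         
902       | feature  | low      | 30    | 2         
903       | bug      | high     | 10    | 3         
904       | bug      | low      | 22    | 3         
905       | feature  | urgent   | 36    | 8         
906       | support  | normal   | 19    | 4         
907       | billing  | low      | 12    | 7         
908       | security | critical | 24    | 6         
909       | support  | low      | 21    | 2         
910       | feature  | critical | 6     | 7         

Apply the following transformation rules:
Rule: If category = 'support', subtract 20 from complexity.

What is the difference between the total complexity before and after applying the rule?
40

Step 1: Original sum of complexity = 49
Step 2: 2 records have category = 'support'
Step 3: Each affected record changes by -20
Step 4: Total change = 2 × -20 = -40
Step 5: New sum = 49 + -40 = 9
Step 6: Difference = |9 - 49| = 40
        (Sum decreased by 40)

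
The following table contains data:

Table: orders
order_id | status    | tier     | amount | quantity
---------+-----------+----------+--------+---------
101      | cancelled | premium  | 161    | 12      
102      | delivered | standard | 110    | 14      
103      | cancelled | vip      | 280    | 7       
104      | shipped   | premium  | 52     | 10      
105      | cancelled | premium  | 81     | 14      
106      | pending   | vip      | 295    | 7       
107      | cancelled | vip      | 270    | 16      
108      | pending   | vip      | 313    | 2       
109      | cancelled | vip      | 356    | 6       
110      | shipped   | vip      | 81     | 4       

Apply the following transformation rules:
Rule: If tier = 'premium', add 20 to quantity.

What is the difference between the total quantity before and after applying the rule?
60

Step 1: Original sum of quantity = 92
Step 2: 3 records have tier = 'premium'
Step 3: Each affected record changes by 20
Step 4: Total change = 3 × 20 = 60
Step 5: New sum = 92 + 60 = 152
Step 6: Difference = |152 - 92| = 60
        (Sum increased by 60)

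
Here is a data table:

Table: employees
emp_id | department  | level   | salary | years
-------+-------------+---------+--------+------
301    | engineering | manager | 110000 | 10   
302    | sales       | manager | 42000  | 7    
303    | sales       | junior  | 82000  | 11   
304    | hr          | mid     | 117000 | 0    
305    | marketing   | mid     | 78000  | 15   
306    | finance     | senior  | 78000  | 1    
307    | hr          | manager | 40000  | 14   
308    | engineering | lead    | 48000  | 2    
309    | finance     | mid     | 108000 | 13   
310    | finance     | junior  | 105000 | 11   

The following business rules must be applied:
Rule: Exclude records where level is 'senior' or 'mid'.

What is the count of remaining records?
6

Step 1: Count records to exclude
  - 1 (senior) + 3 (mid) = 4 records
Step 2: Total records: 10
Step 3: Remaining = 10 - 4 = 6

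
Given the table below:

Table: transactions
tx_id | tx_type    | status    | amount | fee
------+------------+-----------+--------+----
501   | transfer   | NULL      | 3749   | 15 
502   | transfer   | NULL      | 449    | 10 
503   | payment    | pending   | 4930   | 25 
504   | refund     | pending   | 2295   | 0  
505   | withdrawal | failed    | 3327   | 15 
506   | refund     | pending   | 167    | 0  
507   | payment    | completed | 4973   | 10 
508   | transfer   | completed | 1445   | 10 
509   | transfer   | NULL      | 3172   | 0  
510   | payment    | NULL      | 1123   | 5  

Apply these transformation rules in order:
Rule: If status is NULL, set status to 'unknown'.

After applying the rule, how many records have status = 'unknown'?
4

Step 1: Count records where status IS NULL
Step 2: Found 4 records with NULL status
Step 3: These records will have status set to 'unknown'
Step 4: Records already having status = 'unknown': 0
Step 5: Answer: 4 + 0 = 4 records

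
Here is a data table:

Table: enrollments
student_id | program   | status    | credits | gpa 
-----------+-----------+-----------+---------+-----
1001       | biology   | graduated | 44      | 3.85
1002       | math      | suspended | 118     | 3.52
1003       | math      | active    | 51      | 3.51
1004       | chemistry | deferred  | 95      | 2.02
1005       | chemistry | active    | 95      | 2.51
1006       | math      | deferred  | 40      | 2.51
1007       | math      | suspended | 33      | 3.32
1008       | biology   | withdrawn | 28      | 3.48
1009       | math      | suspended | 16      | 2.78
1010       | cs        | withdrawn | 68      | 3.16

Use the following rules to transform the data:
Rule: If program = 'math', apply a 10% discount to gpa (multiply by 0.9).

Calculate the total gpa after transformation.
29.1

Step 1: Records with program = 'math' have total gpa = 15.64
Step 2: Apply multiplier: 15.64 × 0.9 = 14.08
Step 3: Other records total: 15.02
Step 4: Final sum = 14.08 + 15.02 = 29.1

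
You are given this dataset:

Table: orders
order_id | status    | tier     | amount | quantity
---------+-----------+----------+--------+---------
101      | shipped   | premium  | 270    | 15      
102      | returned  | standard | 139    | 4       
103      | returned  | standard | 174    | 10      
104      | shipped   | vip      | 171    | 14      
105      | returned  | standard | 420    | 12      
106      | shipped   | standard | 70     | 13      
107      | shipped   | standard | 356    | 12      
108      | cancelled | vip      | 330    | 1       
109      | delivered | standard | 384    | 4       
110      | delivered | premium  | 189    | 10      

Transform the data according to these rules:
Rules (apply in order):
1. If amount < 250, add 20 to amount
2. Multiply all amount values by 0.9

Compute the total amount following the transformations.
2342.7

Step 1: Apply Rule 1 - Add 20 to records with amount < 250
  - 5 records affected: 743 + (5 × 20) = 843
  - Unaffected records: 1760
  - Sum after Rule 1: 2603
Step 2: Apply Rule 2 - Multiply all by 0.9
  - 2603 × 0.9 = 2342.7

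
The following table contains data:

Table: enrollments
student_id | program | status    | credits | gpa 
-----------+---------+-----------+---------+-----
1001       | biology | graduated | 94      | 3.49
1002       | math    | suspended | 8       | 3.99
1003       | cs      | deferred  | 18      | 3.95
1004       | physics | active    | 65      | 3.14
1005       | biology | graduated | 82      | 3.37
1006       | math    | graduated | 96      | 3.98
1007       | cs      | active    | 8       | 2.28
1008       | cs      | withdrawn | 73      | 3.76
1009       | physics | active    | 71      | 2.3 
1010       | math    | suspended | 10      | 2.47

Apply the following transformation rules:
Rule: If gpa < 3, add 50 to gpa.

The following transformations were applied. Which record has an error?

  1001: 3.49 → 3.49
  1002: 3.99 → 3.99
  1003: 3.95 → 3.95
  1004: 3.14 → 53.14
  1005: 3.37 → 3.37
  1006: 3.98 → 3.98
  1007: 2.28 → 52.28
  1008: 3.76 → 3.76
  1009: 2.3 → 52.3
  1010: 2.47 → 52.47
Record 1004 has an error. The correct transformed value should be 3.14, not 53.14.

Step 1: Check each record against the rule
Step 2: Record 1004 has gpa = 3.14
Step 3: Since 3.14 >= 3, the bonus should not have been applied
Step 4: Correct value = 3.14, but claimed value = 53.14
Conclusion: Record 1004 has the error.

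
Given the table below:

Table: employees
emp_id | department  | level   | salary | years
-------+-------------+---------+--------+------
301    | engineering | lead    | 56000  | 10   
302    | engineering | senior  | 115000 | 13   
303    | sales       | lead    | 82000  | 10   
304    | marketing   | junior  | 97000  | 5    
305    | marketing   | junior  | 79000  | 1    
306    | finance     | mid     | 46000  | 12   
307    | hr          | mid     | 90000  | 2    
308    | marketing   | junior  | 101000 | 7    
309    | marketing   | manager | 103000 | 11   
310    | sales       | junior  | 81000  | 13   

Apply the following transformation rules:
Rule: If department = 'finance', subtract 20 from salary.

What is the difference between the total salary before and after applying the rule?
20

Step 1: Original sum of salary = 850000
Step 2: 1 records have department = 'finance'
Step 3: Each affected record changes by -20
Step 4: Total change = 1 × -20 = -20
Step 5: New sum = 850000 + -20 = 849980
Step 6: Difference = |849980 - 850000| = 20
        (Sum decreased by 20)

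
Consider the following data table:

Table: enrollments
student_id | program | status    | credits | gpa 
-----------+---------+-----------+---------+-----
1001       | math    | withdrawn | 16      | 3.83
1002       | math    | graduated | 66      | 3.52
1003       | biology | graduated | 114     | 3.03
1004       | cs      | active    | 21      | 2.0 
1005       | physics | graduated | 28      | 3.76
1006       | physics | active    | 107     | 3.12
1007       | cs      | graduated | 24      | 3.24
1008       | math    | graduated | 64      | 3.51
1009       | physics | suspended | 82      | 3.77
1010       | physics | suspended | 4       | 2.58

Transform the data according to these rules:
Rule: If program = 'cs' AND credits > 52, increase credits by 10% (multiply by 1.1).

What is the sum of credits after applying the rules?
526

Step 1: Find records where program = 'cs' AND credits > 52
Step 2: 0 records match, summing to 0
Step 3: After multiplier: 0 × 1.1 = 0.0
Step 4: Unaffected records sum: 526
Step 5: Final sum = 0.0 + 526 = 526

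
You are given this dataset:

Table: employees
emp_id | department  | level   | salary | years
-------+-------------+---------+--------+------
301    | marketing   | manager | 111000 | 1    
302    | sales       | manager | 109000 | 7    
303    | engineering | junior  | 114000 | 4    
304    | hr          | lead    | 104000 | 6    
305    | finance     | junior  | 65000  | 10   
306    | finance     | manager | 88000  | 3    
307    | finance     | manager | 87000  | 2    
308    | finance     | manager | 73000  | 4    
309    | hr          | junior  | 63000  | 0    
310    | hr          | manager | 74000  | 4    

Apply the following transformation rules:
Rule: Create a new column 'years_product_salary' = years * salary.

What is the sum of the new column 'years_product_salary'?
3630000

Step 1: For each record, compute years * salary
Example calculations:
  1 * 111000 = 111000
  7 * 109000 = 763000
  4 * 114000 = 456000
  ...
Step 2: Sum all derived values
Step 3: Total = 3630000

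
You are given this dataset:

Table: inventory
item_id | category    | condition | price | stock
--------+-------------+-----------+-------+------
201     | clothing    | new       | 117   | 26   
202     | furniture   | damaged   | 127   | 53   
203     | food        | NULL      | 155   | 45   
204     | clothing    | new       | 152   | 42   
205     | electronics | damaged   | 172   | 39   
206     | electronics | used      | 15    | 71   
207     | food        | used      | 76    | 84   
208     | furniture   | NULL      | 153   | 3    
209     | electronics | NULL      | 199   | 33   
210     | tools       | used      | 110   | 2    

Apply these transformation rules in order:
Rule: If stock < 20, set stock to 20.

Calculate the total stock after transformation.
433

Step 1: 2 records have stock < 20
Step 2: These records originally summed to 5
Step 3: After setting to minimum: 2 × 20 = 40
Step 4: Unaffected records sum: 393
Step 5: Final sum = 40 + 393 = 433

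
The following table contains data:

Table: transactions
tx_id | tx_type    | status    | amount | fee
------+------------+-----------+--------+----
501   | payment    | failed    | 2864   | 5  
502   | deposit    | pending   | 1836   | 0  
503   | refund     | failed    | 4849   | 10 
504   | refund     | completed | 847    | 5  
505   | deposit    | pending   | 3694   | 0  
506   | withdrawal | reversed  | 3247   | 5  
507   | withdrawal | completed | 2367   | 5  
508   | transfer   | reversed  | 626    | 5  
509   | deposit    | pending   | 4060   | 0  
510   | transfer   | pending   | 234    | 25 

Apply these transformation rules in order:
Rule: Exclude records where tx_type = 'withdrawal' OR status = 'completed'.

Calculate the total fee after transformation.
45

Step 1: Find records where tx_type = 'withdrawal' OR status = 'completed'
Step 2: 3 records match, summing to 15
Step 3: Original sum: 60
Step 4: Remaining sum = 60 - 15 = 45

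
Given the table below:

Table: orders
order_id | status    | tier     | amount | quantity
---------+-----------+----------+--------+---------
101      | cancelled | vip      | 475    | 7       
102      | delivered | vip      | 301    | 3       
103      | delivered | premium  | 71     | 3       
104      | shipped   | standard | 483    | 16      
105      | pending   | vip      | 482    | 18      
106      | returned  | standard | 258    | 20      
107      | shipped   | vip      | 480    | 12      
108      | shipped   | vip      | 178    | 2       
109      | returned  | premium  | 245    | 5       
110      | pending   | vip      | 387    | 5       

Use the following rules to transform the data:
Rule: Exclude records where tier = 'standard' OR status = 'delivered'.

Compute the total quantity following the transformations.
49

Step 1: Find records where tier = 'standard' OR status = 'delivered'
Step 2: 4 records match, summing to 42
Step 3: Original sum: 91
Step 4: Remaining sum = 91 - 42 = 49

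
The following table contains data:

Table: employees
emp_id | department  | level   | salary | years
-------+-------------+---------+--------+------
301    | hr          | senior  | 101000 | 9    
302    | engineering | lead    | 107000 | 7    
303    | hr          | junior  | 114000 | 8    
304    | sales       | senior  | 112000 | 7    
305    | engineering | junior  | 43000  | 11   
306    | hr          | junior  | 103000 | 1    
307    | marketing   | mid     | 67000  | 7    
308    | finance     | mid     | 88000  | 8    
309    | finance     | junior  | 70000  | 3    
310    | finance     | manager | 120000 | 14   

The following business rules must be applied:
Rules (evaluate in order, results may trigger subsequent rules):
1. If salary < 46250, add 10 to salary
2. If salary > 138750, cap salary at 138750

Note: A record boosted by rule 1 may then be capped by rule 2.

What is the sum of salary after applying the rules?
925010

Step 1: Apply rule 1 to records with salary < 46250
  - 1 records get bonus of 10
  - Of these, 0 records then exceed 138750 and get capped
Step 2: Apply rule 2 to records with salary > 138750
  - 0 records (original) are capped
Step 3: Calculate final sum = 925010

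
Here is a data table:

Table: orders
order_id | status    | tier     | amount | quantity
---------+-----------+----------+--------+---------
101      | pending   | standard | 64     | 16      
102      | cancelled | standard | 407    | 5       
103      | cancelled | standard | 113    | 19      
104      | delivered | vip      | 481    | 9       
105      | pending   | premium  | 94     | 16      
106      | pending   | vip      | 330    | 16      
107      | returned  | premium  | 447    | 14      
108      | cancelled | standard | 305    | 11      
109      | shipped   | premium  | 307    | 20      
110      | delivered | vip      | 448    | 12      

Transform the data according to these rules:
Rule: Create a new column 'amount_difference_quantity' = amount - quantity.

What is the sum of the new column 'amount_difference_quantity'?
2858

Step 1: For each record, compute amount - quantity
Example calculations:
  64 - 16 = 48
  407 - 5 = 402
  113 - 19 = 94
  ...
Step 2: Sum all derived values
Step 3: Total = 2858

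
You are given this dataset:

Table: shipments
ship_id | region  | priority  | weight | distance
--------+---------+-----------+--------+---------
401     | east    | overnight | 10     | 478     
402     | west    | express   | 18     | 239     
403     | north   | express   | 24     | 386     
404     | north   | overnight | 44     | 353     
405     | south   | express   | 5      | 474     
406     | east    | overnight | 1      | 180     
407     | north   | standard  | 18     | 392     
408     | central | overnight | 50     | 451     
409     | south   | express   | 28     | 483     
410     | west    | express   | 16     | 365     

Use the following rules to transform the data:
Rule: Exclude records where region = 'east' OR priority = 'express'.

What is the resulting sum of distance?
1196

Step 1: Find records where region = 'east' OR priority = 'express'
Step 2: 7 records match, summing to 2605
Step 3: Original sum: 3801
Step 4: Remaining sum = 3801 - 2605 = 1196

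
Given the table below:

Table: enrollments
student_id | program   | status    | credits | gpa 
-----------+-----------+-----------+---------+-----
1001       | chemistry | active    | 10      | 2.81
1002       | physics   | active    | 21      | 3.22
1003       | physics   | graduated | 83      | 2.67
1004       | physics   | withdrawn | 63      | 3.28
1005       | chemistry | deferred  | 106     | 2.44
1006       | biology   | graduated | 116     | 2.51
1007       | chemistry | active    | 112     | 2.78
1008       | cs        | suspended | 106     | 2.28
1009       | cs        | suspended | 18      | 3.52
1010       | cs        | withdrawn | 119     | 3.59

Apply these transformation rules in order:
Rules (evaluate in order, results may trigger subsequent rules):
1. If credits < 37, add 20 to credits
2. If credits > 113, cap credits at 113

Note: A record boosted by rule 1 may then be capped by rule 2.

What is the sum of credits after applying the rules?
805

Step 1: Apply rule 1 to records with credits < 37
  - 3 records get bonus of 20
  - Of these, 0 records then exceed 113 and get capped
Step 2: Apply rule 2 to records with credits > 113
  - 2 records (original) are capped
Step 3: Calculate final sum = 805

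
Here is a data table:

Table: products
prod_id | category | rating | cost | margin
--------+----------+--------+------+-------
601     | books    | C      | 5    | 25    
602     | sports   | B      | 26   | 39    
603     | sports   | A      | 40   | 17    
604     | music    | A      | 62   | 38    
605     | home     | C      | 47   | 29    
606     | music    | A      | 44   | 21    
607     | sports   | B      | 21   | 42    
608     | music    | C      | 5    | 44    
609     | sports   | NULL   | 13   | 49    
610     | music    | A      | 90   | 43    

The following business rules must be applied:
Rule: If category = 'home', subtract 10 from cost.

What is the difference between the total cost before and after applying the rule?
10

Step 1: Original sum of cost = 353
Step 2: 1 records have category = 'home'
Step 3: Each affected record changes by -10
Step 4: Total change = 1 × -10 = -10
Step 5: New sum = 353 + -10 = 343
Step 6: Difference = |343 - 353| = 10
        (Sum decreased by 10)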